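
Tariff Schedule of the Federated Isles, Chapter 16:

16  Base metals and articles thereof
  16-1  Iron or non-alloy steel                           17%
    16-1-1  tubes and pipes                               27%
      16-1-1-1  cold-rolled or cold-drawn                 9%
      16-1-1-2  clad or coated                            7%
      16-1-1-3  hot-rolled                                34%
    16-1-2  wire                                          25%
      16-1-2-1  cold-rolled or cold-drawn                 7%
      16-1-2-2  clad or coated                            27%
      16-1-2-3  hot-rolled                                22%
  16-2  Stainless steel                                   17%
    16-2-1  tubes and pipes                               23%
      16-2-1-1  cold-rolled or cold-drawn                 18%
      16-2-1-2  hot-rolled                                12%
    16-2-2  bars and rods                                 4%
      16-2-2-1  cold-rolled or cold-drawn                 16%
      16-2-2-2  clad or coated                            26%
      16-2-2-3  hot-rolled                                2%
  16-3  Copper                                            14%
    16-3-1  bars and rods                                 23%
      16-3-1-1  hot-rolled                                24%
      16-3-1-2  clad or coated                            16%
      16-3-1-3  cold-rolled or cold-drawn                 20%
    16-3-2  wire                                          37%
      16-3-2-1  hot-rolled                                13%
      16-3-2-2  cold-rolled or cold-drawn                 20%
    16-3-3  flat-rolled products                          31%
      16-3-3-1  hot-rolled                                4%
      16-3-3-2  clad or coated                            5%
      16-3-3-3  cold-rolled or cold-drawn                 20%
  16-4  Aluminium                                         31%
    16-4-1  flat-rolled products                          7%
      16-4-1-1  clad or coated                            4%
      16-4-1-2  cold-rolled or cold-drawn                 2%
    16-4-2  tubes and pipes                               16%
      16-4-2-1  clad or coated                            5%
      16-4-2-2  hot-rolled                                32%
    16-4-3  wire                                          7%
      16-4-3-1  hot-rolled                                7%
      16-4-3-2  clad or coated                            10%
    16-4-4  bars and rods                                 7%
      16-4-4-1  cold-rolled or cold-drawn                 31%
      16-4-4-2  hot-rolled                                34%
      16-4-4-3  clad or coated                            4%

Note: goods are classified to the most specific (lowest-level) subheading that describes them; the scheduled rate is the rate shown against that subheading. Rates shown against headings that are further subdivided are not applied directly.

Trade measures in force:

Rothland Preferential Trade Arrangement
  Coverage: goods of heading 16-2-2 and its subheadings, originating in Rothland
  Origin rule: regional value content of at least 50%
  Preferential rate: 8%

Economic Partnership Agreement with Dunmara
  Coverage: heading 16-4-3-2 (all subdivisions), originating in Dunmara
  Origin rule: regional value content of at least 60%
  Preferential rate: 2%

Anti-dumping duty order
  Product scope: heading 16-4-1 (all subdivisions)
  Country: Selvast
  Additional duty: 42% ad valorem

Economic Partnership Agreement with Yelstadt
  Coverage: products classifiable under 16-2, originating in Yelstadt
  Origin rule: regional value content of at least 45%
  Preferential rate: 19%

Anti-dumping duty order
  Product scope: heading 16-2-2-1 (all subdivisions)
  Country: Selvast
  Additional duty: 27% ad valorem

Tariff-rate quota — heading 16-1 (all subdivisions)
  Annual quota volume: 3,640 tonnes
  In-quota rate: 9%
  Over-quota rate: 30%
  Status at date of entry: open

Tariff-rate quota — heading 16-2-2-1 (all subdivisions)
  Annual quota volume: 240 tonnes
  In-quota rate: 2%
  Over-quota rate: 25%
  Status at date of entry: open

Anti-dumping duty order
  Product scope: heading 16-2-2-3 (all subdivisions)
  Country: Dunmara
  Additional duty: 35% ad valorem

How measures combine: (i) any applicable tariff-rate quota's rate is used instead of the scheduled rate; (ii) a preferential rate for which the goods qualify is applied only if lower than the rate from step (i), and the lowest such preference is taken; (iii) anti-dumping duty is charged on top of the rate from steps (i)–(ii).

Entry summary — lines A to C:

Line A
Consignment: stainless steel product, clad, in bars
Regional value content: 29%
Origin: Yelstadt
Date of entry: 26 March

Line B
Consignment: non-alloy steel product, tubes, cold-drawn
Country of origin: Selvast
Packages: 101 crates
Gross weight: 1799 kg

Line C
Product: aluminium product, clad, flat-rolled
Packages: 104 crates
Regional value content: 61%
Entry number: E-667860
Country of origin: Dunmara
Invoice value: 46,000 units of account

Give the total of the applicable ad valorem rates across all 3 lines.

39%

Line A: stainless steel → 16-2; in bars → 16-2-2; clad → 16-2-2-2. Scheduled 26%. Yelstadt agreement on 16-2: RVC < 45%. → 26%.
Line B: non-alloy steel → 16-1; tubes → 16-1-1; cold-drawn → 16-1-1-1. Scheduled 9%. quota on 16-1 open → in-quota 9%. → 9%.
Line C: aluminium → 16-4; flat-rolled → 16-4-1; clad → 16-4-1-1. Scheduled 4%. Dunmara agreement on 16-4-3-2: 16-4-1-1 not covered. → 4%.
Sum: 26% + 9% + 4% = 39%.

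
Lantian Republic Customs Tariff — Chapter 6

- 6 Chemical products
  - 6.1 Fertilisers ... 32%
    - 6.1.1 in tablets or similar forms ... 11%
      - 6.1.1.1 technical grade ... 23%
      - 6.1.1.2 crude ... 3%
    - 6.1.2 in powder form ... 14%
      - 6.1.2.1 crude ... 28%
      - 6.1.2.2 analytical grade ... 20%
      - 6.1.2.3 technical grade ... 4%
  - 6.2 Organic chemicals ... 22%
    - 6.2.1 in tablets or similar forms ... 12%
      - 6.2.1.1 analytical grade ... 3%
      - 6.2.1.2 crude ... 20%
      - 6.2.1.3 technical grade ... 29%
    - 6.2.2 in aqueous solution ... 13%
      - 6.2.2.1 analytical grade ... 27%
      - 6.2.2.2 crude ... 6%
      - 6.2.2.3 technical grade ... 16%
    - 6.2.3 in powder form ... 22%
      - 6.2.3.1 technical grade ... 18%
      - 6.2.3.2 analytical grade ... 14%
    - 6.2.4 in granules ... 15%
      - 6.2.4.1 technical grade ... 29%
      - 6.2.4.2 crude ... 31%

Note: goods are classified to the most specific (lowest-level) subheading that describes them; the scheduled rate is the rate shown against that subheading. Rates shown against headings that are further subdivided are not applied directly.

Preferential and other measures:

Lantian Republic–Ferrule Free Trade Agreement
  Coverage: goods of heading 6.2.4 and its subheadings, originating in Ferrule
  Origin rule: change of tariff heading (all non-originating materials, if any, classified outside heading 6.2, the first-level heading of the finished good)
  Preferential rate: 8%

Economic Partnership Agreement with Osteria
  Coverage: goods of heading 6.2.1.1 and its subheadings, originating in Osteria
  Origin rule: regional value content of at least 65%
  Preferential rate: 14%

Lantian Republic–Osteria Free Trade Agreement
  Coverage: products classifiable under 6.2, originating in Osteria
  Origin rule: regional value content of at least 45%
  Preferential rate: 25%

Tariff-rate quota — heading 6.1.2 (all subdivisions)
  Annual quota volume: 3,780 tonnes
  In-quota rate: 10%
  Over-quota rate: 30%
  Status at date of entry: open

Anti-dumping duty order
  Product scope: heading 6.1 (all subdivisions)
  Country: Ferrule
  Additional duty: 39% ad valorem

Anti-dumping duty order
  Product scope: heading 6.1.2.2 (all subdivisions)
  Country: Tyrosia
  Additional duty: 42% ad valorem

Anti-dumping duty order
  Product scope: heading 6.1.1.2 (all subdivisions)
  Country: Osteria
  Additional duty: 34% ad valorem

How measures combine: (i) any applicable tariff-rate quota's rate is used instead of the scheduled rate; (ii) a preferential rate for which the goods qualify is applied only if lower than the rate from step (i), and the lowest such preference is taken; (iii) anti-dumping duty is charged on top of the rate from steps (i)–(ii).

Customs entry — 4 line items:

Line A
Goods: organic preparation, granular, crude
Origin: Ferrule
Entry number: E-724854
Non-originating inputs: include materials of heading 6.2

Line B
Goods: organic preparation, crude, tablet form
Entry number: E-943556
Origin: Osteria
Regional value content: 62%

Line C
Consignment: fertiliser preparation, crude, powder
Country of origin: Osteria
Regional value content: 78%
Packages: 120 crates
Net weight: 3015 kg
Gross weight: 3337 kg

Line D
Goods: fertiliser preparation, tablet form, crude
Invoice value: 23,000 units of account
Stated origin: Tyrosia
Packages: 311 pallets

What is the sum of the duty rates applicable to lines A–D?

Line A: organic → 6.2; granular → 6.2.4; crude → 6.2.4.2. Scheduled 31%. Ferrule agreement on 6.2.4: CTH not met. → 31%.
Line B: organic → 6.2; tablet form → 6.2.1; crude → 6.2.1.2. Scheduled 20%. Osteria agreement on 6.2.1.1: 6.2.1.2 not covered; Osteria agreement on 6.2: RVC ≥ 45% → 25% available; preference 25% not lower than 20% → no reduction. → 20%.
Line C: fertiliser → 6.1; powder → 6.1.2; crude → 6.1.2.1. Scheduled 28%. quota on 6.1.2 open → in-quota 10%; Osteria agreement on 6.2.1.1: 6.1.2.1 not covered; Osteria agreement on 6.2: 6.1.2.1 not covered. → 10%.
Line D: fertiliser → 6.1; tablet form → 6.1.1; crude → 6.1.1.2. Scheduled 3%. No special measure applies. → 3%.
Sum: 31% + 20% + 10% + 3% = 64%.

64%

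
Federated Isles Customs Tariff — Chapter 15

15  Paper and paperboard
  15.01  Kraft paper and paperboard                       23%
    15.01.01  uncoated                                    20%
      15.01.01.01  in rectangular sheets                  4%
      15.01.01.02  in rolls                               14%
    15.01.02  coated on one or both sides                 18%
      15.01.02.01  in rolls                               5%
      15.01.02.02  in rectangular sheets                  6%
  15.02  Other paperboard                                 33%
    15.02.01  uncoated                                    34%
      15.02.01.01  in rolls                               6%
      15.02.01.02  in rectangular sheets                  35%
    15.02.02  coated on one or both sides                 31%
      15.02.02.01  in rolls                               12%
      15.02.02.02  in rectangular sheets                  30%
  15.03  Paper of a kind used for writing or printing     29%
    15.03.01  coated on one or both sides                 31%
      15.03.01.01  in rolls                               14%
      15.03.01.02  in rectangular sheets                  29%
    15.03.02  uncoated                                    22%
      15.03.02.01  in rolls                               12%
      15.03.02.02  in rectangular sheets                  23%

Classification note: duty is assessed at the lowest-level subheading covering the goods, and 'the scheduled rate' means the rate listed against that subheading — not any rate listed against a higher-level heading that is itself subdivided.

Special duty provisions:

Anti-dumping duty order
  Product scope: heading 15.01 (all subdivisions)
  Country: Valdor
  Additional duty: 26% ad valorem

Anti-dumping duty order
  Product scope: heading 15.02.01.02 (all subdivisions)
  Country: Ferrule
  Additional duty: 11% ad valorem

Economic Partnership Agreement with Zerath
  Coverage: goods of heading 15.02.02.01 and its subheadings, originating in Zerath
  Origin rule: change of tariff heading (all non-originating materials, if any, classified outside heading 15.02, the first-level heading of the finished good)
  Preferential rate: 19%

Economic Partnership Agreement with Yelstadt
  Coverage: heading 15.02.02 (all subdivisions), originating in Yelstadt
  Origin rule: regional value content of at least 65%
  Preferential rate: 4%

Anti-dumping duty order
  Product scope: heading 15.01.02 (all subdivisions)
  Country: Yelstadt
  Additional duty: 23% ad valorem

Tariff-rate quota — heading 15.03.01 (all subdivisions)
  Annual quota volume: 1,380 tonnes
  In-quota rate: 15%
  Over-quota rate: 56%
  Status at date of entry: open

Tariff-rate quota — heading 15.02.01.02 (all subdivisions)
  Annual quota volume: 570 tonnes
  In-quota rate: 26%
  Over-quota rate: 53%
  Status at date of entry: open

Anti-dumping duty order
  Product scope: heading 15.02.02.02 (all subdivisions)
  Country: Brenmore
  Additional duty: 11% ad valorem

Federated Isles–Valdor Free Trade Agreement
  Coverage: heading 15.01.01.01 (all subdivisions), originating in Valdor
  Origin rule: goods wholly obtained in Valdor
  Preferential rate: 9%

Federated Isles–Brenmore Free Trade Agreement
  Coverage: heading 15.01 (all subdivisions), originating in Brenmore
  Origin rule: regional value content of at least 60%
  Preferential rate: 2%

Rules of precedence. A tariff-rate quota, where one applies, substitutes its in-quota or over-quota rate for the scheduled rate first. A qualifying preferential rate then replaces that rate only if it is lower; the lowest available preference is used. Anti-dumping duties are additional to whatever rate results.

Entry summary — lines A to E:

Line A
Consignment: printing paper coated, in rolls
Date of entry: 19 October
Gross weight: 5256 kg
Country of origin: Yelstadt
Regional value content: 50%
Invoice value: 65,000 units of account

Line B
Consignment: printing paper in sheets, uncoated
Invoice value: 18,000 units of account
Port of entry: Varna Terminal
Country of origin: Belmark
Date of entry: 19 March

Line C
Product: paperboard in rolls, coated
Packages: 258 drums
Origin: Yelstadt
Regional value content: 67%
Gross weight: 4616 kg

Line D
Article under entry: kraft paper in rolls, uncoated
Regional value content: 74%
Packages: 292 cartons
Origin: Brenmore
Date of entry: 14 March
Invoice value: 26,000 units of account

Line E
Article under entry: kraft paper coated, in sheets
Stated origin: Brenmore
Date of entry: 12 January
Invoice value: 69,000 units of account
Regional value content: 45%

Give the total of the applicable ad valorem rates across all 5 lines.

50%

Line A: printing paper → 15.03; coated → 15.03.01; in rolls → 15.03.01.01. Scheduled 14%. quota on 15.03.01 open → in-quota 15%; Yelstadt agreement on 15.02.02: 15.03.01.01 not covered. → 15%.
Line B: printing paper → 15.03; uncoated → 15.03.02; in sheets → 15.03.02.02. Scheduled 23%. No special measure applies. → 23%.
Line C: paperboard → 15.02; coated → 15.02.02; in rolls → 15.02.02.01. Scheduled 12%. Yelstadt agreement on 15.02.02: RVC ≥ 65% → 4% available; preferential 4%. → 4%.
Line D: kraft paper → 15.01; uncoated → 15.01.01; in rolls → 15.01.01.02. Scheduled 14%. Brenmore agreement on 15.01: RVC ≥ 60% → 2% available; preferential 2%. → 2%.
Line E: kraft paper → 15.01; coated → 15.01.02; in sheets → 15.01.02.02. Scheduled 6%. Brenmore agreement on 15.01: RVC < 60%. → 6%.
Sum: 15% + 23% + 4% + 2% + 6% = 50%.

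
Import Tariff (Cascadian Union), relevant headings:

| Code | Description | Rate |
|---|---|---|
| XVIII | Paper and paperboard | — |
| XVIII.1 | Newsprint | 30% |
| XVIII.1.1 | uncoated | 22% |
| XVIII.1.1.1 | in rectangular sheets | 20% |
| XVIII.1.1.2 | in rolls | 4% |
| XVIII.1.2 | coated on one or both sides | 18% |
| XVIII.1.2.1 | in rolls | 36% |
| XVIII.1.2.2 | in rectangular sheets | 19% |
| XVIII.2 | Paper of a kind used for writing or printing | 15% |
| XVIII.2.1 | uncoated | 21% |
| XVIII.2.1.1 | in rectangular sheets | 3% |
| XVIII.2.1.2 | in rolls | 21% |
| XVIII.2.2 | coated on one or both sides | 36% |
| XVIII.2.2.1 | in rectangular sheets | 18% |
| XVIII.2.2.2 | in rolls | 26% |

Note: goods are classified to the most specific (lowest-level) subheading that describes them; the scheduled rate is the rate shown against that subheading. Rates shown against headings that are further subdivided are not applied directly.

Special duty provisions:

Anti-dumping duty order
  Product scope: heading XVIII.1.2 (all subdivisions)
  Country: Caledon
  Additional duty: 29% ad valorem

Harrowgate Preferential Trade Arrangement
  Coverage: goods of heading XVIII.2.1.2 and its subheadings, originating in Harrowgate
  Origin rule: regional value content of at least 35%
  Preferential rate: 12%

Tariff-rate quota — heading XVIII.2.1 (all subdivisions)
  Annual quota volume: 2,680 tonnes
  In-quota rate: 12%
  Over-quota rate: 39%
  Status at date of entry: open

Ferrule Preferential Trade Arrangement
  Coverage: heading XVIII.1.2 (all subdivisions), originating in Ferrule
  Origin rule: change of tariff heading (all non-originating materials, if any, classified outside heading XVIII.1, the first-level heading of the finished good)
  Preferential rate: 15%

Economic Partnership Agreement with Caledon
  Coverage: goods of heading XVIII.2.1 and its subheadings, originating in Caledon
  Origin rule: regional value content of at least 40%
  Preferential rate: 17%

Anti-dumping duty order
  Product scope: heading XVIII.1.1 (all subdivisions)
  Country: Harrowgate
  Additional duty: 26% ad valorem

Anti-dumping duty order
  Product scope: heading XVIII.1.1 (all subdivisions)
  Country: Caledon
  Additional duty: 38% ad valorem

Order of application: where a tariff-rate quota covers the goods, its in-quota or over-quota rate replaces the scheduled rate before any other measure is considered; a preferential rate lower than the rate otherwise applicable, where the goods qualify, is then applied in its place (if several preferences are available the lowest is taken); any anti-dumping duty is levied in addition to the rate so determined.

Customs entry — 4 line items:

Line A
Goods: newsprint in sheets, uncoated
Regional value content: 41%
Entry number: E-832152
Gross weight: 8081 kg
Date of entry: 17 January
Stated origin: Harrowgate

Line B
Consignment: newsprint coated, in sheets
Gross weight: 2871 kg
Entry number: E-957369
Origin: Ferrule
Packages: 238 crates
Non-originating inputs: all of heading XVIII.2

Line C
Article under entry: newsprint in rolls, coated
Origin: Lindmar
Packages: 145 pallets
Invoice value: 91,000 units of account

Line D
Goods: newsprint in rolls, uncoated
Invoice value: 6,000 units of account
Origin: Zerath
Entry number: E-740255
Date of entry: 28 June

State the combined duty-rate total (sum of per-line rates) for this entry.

Line A: newsprint → XVIII.1; uncoated → XVIII.1.1; in sheets → XVIII.1.1.1. Scheduled 20%. Harrowgate agreement on XVIII.2.1.2: XVIII.1.1.1 not covered; anti-dumping (Harrowgate, XVIII.1.1): +26%; total 20% + 26% = 46%. → 46%.
Line B: newsprint → XVIII.1; coated → XVIII.1.2; in sheets → XVIII.1.2.2. Scheduled 19%. Ferrule agreement on XVIII.1.2: CTH met → 15% available; preferential 15%. → 15%.
Line C: newsprint → XVIII.1; coated → XVIII.1.2; in rolls → XVIII.1.2.1. Scheduled 36%. No special measure applies. → 36%.
Line D: newsprint → XVIII.1; uncoated → XVIII.1.1; in rolls → XVIII.1.1.2. Scheduled 4%. No special measure applies. → 4%.
Sum: 46% + 15% + 36% + 4% = 101%.

101%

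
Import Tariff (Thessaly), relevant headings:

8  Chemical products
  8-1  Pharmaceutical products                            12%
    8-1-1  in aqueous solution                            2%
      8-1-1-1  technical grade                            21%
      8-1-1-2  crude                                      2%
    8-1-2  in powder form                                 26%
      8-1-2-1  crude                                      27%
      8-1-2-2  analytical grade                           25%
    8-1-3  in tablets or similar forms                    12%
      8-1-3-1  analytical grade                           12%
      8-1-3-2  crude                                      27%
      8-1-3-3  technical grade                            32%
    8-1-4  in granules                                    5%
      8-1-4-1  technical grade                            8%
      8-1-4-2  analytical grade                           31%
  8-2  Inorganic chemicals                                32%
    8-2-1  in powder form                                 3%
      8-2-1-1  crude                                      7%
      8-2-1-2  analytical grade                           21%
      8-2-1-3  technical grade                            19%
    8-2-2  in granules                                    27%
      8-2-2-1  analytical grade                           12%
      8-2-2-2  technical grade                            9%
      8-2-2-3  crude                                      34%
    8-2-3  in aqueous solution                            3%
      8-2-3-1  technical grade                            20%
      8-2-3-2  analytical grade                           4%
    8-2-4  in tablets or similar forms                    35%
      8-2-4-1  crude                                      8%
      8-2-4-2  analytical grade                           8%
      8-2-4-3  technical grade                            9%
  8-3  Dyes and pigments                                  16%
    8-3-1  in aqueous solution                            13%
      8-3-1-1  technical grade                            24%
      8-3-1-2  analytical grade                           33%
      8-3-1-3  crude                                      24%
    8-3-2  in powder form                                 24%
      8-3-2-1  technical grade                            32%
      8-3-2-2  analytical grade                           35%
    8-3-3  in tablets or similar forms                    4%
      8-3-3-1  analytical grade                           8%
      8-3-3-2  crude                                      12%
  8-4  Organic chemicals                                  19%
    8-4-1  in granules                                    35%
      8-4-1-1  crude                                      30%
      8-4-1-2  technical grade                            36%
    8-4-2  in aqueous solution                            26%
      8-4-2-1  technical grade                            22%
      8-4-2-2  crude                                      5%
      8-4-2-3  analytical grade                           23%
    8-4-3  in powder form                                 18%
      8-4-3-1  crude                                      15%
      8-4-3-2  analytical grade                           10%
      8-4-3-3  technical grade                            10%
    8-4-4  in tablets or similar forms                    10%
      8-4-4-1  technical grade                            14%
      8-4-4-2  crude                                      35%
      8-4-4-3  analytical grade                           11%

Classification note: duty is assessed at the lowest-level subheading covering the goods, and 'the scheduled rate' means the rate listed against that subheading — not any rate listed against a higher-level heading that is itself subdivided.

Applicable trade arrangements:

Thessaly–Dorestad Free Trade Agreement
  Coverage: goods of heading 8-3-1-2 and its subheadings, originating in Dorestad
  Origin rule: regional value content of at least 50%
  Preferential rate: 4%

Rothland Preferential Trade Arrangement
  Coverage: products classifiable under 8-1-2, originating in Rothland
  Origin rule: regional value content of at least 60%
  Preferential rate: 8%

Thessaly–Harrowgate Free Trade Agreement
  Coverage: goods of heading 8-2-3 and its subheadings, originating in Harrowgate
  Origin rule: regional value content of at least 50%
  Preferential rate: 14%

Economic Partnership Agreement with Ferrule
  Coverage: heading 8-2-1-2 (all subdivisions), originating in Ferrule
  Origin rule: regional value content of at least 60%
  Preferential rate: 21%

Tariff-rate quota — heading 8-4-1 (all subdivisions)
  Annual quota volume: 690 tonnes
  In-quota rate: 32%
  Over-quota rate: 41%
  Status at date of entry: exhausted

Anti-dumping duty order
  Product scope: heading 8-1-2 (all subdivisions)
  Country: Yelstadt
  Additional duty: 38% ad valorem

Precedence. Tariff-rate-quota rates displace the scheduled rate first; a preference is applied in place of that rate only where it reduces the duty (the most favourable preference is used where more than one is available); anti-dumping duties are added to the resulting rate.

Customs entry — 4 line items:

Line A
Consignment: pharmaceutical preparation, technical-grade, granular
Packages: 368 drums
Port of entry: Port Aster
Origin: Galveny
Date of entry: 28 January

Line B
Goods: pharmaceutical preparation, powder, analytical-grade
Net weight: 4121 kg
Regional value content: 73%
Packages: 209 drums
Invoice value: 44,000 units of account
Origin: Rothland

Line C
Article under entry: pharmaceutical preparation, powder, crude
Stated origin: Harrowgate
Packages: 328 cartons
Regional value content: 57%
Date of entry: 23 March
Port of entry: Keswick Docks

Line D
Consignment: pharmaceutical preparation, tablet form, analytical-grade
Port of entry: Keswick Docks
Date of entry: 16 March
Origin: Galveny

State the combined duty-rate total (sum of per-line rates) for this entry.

55%

Line A: pharmaceutical → 8-1; granular → 8-1-4; technical-grade → 8-1-4-1. Scheduled 8%. No special measure applies. → 8%.
Line B: pharmaceutical → 8-1; powder → 8-1-2; analytical-grade → 8-1-2-2. Scheduled 25%. Rothland agreement on 8-1-2: RVC ≥ 60% → 8% available; preferential 8%. → 8%.
Line C: pharmaceutical → 8-1; powder → 8-1-2; crude → 8-1-2-1. Scheduled 27%. Harrowgate agreement on 8-2-3: 8-1-2-1 not covered. → 27%.
Line D: pharmaceutical → 8-1; tablet form → 8-1-3; analytical-grade → 8-1-3-1. Scheduled 12%. No special measure applies. → 12%.
Sum: 8% + 8% + 27% + 12% = 55%.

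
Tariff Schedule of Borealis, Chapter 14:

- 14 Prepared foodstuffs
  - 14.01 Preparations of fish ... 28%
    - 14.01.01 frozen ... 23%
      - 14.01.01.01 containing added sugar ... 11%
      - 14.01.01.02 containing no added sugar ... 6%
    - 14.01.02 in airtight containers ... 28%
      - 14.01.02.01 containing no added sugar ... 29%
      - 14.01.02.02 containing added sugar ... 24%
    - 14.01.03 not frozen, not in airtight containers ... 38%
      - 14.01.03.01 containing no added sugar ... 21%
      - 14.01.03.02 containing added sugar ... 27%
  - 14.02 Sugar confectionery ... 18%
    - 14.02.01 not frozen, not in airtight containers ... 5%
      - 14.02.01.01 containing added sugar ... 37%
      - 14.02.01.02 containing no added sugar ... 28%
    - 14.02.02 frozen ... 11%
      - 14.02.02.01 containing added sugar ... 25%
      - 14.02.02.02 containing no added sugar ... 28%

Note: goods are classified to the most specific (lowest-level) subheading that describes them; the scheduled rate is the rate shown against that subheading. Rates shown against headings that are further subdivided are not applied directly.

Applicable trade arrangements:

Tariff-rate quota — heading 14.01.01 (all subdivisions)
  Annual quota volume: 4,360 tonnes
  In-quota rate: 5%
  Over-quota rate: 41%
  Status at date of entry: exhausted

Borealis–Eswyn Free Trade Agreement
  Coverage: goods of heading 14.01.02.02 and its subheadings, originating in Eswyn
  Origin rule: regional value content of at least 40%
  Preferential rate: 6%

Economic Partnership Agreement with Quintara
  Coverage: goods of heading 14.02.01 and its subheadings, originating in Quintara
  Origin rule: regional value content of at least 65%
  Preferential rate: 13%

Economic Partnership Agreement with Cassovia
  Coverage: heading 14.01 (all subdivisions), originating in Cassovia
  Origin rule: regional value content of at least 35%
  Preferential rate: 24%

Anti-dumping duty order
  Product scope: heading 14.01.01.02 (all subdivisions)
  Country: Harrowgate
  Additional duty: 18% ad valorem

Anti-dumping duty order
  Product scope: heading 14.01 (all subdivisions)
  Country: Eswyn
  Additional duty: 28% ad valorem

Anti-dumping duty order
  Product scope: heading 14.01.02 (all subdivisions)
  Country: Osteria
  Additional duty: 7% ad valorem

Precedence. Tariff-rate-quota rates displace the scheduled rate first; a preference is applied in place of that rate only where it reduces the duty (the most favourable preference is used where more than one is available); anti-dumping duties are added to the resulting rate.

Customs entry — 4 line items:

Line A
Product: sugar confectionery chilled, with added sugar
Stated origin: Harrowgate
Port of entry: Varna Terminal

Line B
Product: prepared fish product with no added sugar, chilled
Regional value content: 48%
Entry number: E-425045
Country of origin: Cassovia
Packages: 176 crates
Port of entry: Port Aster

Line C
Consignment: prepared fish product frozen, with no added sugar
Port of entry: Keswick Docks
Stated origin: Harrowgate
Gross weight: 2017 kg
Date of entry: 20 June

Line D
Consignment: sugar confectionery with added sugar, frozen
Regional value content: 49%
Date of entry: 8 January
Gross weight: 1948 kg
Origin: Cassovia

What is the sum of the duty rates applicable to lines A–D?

142%

Line A: sugar confectionery → 14.02; chilled → 14.02.01; with added sugar → 14.02.01.01. Scheduled 37%. No special measure applies. → 37%.
Line B: prepared fish product → 14.01; chilled → 14.01.03; with no added sugar → 14.01.03.01. Scheduled 21%. Cassovia agreement on 14.01: RVC ≥ 35% → 24% available; preference 24% not lower than 21% → no reduction. → 21%.
Line C: prepared fish product → 14.01; frozen → 14.01.01; with no added sugar → 14.01.01.02. Scheduled 6%. quota on 14.01.01 exhausted → over-quota 41%; anti-dumping (Harrowgate, 14.01.01.02): +18%; total 41% + 18% = 59%. → 59%.
Line D: sugar confectionery → 14.02; frozen → 14.02.02; with added sugar → 14.02.02.01. Scheduled 25%. Cassovia agreement on 14.01: 14.02.02.01 not covered. → 25%.
Sum: 37% + 21% + 59% + 25% = 142%.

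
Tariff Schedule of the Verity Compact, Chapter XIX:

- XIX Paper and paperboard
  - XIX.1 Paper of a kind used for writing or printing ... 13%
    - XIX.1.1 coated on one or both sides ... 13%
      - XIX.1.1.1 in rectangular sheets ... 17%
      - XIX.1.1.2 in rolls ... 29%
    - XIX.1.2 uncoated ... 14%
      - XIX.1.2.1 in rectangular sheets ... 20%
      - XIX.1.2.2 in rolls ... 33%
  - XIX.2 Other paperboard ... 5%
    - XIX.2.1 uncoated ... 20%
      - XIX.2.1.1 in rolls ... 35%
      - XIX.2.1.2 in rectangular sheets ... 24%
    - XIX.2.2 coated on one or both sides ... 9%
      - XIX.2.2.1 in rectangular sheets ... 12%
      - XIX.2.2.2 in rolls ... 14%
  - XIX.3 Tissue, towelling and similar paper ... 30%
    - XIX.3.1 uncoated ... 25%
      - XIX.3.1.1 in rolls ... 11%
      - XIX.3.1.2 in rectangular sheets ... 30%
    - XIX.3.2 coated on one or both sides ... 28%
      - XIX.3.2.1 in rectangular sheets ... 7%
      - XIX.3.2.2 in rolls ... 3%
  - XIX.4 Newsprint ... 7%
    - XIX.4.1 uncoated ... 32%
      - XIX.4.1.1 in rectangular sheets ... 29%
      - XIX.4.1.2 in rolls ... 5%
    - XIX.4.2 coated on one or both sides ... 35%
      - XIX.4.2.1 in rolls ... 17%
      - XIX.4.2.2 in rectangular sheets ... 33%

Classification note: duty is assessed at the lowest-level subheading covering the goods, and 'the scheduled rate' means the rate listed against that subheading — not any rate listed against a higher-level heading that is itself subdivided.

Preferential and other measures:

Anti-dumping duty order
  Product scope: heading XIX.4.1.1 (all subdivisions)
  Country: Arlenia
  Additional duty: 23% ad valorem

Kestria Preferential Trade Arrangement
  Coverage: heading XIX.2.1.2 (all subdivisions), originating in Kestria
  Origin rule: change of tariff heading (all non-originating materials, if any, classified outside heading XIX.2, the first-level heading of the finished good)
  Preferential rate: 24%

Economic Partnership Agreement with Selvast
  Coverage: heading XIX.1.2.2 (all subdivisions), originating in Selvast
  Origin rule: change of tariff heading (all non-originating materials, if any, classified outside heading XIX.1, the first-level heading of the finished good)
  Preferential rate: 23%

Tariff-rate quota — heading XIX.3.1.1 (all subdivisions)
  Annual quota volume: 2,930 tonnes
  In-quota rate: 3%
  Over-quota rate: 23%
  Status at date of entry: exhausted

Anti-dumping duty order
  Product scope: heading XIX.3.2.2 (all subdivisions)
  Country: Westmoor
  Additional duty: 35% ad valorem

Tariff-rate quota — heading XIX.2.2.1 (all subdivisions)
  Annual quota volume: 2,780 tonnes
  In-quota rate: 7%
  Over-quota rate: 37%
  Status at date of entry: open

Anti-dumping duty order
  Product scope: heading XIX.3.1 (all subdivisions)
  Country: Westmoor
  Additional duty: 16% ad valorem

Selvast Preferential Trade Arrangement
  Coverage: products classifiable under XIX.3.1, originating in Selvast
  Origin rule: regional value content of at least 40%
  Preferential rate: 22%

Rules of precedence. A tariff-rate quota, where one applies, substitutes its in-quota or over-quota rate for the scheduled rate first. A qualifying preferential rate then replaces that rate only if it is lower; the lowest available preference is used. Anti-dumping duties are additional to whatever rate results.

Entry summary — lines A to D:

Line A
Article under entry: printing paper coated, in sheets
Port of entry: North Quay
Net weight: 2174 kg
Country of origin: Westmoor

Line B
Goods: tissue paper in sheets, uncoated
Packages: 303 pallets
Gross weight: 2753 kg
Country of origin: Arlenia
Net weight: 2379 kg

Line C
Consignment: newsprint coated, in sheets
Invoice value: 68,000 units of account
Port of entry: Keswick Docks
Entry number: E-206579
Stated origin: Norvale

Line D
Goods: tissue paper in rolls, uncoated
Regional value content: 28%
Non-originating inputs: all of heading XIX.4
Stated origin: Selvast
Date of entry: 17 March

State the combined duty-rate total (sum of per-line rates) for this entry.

103%

Line A: printing paper → XIX.1; coated → XIX.1.1; in sheets → XIX.1.1.1. Scheduled 17%. No special measure applies. → 17%.
Line B: tissue paper → XIX.3; uncoated → XIX.3.1; in sheets → XIX.3.1.2. Scheduled 30%. No special measure applies. → 30%.
Line C: newsprint → XIX.4; coated → XIX.4.2; in sheets → XIX.4.2.2. Scheduled 33%. No special measure applies. → 33%.
Line D: tissue paper → XIX.3; uncoated → XIX.3.1; in rolls → XIX.3.1.1. Scheduled 11%. quota on XIX.3.1.1 exhausted → over-quota 23%; Selvast agreement on XIX.1.2.2: XIX.3.1.1 not covered; Selvast agreement on XIX.3.1: RVC < 40%. → 23%.
Sum: 17% + 30% + 33% + 23% = 103%.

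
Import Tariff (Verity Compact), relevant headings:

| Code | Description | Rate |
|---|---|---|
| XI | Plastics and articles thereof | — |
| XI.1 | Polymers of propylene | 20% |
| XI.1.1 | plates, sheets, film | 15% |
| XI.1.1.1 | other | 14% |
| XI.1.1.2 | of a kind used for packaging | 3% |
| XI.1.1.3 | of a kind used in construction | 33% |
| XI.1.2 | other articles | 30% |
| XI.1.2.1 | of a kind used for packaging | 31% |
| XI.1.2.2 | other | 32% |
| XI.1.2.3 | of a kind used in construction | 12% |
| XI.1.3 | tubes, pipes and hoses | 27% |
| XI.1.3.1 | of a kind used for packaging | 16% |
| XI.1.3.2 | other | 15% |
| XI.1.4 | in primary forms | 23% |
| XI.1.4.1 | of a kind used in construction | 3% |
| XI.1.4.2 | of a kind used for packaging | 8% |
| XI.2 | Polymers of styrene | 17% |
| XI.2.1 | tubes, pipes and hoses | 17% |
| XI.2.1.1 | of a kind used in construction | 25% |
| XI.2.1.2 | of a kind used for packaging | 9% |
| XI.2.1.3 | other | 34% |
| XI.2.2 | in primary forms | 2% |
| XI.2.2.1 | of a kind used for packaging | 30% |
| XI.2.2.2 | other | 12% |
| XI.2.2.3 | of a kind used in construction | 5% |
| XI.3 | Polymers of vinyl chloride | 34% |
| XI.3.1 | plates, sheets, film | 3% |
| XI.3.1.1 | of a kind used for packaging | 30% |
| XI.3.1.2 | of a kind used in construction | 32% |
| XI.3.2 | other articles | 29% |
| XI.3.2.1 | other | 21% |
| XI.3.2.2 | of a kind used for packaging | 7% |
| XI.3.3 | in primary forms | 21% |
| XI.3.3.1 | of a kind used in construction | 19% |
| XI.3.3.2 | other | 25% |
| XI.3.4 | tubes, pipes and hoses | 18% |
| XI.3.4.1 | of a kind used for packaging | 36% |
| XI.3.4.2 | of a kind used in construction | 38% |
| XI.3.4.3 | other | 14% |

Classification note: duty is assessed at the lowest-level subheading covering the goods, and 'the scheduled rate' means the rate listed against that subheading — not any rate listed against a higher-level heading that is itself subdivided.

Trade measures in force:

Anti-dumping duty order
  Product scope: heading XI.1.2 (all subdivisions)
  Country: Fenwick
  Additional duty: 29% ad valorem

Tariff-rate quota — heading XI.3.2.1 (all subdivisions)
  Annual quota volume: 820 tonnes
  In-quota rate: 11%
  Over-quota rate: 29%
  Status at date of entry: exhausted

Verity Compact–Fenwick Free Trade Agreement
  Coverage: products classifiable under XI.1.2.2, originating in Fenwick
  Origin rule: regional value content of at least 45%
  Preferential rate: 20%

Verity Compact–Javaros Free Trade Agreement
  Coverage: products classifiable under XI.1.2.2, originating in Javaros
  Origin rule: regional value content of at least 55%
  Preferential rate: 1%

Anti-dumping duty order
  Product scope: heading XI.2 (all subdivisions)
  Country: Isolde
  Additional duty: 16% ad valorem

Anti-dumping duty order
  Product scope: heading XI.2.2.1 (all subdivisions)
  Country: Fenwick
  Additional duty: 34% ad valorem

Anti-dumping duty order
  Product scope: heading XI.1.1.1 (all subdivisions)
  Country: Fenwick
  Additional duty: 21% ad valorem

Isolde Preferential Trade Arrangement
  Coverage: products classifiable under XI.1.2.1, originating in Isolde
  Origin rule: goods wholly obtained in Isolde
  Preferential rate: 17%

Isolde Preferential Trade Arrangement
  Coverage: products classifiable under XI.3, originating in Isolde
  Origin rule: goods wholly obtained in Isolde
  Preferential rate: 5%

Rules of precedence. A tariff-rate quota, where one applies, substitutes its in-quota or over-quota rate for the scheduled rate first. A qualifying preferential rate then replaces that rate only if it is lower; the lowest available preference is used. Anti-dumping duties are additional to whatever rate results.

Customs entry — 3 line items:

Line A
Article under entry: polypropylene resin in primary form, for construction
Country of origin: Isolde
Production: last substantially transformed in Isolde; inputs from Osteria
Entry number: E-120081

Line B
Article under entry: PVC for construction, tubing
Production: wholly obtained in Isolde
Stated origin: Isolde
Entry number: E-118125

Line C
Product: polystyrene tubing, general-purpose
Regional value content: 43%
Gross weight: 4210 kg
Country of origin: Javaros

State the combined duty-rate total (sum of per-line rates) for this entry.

42%

Line A: polypropylene → XI.1; resin in primary form → XI.1.4; for construction → XI.1.4.1. Scheduled 3%. Isolde agreement on XI.1.2.1: XI.1.4.1 not covered; Isolde agreement on XI.3: XI.1.4.1 not covered. → 3%.
Line B: PVC → XI.3; tubing → XI.3.4; for construction → XI.3.4.2. Scheduled 38%. Isolde agreement on XI.1.2.1: XI.3.4.2 not covered; Isolde agreement on XI.3: wholly obtained → 5% available; preferential 5%. → 5%.
Line C: polystyrene → XI.2; tubing → XI.2.1; general-purpose → XI.2.1.3. Scheduled 34%. Javaros agreement on XI.1.2.2: XI.2.1.3 not covered. → 34%.
Sum: 3% + 5% + 34% = 42%.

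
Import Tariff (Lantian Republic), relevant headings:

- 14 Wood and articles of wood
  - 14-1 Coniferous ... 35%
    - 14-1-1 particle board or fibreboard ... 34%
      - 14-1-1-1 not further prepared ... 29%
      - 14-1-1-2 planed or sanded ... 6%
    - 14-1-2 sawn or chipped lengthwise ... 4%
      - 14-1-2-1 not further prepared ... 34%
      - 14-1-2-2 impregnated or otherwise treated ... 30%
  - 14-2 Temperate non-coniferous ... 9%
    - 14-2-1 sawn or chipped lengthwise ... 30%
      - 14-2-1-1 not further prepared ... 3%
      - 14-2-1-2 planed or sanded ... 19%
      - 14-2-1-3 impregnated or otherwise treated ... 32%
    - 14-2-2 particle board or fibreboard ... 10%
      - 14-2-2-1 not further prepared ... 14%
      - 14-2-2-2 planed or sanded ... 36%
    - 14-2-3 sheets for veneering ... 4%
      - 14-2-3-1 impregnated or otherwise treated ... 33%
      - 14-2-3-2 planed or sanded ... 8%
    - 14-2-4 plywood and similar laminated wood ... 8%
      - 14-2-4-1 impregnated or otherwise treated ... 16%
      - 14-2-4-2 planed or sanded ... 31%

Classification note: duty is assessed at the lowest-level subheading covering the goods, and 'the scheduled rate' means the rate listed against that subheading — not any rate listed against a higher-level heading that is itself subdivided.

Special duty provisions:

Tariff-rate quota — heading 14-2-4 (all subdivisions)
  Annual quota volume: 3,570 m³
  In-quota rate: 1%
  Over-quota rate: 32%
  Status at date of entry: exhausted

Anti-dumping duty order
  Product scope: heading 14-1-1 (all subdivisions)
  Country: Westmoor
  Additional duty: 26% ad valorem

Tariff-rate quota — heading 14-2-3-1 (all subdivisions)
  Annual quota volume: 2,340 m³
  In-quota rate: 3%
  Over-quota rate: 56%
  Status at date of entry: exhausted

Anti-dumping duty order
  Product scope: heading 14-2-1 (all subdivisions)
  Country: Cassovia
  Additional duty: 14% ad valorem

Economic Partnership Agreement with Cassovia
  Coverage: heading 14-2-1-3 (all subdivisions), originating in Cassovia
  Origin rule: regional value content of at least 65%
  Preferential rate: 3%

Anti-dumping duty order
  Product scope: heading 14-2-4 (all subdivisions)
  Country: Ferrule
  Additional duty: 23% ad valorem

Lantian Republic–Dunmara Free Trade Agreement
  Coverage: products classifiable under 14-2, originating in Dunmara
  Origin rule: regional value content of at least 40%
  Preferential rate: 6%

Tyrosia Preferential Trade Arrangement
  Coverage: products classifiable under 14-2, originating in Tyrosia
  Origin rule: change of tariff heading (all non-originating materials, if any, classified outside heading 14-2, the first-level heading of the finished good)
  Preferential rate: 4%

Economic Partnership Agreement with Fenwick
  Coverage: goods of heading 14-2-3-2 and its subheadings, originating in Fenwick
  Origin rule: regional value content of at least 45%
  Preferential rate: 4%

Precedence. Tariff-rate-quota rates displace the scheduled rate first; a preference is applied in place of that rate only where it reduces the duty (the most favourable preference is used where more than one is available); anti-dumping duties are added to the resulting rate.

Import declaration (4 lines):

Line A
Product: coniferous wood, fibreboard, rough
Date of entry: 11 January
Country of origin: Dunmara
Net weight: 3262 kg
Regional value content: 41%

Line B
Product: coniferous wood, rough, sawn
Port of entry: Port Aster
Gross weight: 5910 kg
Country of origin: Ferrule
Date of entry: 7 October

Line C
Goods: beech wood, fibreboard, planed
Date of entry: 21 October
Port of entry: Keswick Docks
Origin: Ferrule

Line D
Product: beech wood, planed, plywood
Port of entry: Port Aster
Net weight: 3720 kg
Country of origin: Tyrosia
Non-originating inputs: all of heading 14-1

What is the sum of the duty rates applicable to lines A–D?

103%

Line A: coniferous → 14-1; fibreboard → 14-1-1; rough → 14-1-1-1. Scheduled 29%. Dunmara agreement on 14-2: 14-1-1-1 not covered. → 29%.
Line B: coniferous → 14-1; sawn → 14-1-2; rough → 14-1-2-1. Scheduled 34%. No special measure applies. → 34%.
Line C: beech → 14-2; fibreboard → 14-2-2; planed → 14-2-2-2. Scheduled 36%. No special measure applies. → 36%.
Line D: beech → 14-2; plywood → 14-2-4; planed → 14-2-4-2. Scheduled 31%. quota on 14-2-4 exhausted → over-quota 32%; Tyrosia agreement on 14-2: CTH met → 4% available; preferential 4%. → 4%.
Sum: 29% + 34% + 36% + 4% = 103%.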